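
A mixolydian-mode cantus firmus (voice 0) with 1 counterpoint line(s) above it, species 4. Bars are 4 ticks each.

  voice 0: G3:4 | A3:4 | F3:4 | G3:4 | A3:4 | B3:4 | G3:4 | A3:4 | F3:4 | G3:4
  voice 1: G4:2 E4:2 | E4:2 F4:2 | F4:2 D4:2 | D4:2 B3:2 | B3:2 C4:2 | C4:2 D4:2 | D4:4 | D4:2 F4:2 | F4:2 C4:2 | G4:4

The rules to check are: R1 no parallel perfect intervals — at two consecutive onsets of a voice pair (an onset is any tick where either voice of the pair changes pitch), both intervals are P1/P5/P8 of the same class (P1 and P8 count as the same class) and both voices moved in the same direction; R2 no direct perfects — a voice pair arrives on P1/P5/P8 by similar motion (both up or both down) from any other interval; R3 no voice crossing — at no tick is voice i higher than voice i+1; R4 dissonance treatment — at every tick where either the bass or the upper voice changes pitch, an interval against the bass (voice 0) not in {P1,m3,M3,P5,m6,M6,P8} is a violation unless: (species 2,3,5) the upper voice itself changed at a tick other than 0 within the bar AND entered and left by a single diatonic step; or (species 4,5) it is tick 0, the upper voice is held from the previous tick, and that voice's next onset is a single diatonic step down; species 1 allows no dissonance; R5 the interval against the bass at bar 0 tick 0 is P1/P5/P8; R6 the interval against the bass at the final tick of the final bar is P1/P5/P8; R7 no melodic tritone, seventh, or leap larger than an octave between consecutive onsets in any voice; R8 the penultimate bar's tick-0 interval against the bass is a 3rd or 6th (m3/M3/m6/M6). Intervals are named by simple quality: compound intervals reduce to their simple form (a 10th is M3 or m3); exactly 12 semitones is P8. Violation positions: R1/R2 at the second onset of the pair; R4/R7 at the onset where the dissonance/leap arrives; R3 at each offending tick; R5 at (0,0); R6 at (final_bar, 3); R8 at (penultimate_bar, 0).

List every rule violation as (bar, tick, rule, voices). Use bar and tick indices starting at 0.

bar 0: v0=G3 v1=G4 downbeat P8
bar 1: v0=A3 v1=E4 downbeat P5
bar 2: v0=F3 v1=F4 downbeat P8
bar 3: v0=G3 v1=D4 downbeat P5
bar 4: v0=A3 v1=B3 downbeat M2
bar 5: v0=B3 v1=C4 downbeat m2
bar 6: v0=G3 v1=D4 downbeat P5
bar 7: v0=A3 v1=D4 downbeat P4
bar 8: v0=F3 v1=F4 downbeat P8
bar 9: v0=G3 v1=G4 downbeat P8
  -> R4 @ bar 4 tick 0 v(0, 1): A3/B3 M2 untreated
  -> R4 @ bar 5 tick 0 v(0, 1): B3/C4 m2 untreated
  -> R4 @ bar 7 tick 0 v(0, 1): A3/D4 P4 untreated
  -> R8 @ bar 8 tick 0 v(0, 1): penult P8 not 3rd/6th
  -> R2 @ bar 9 tick 0 v(0, 1): F3/C4 P5 -> G3/G4 P8 similar

(4, 0, R4, (0, 1))
(5, 0, R4, (0, 1))
(7, 0, R4, (0, 1))
(8, 0, R8, (0, 1))
(9, 0, R2, (0, 1))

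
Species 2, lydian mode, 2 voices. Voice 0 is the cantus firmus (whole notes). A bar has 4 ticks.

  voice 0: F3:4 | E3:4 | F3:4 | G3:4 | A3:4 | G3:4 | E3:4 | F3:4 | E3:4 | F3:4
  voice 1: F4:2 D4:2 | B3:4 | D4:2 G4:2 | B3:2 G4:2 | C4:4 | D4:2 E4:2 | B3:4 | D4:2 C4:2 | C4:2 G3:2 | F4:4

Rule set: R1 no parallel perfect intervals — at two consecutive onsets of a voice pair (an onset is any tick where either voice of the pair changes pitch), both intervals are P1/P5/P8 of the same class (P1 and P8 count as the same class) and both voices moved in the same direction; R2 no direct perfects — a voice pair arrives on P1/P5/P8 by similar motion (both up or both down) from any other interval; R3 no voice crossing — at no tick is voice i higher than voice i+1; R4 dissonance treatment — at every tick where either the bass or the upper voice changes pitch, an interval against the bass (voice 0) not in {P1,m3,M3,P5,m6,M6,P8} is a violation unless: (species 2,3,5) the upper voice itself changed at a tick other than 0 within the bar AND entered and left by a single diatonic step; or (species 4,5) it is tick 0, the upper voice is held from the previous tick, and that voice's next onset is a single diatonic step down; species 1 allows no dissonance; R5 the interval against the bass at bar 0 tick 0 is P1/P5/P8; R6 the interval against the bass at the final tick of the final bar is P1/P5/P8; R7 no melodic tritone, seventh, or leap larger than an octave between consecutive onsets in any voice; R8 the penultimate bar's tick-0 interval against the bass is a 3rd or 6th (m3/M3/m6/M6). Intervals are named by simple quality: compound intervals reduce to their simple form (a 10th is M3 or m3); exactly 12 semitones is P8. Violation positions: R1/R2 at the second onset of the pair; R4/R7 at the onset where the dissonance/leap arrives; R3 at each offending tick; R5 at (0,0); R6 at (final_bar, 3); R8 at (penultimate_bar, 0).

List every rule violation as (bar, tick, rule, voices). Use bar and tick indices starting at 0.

bar 0: v0=F3 v1=F4 downbeat P8
bar 1: v0=E3 v1=B3 downbeat P5
bar 2: v0=F3 v1=D4 downbeat M6
bar 3: v0=G3 v1=B3 downbeat M3
bar 4: v0=A3 v1=C4 downbeat m3
bar 5: v0=G3 v1=D4 downbeat P5
bar 6: v0=E3 v1=B3 downbeat P5
bar 7: v0=F3 v1=D4 downbeat M6
bar 8: v0=E3 v1=C4 downbeat m6
bar 9: v0=F3 v1=F4 downbeat P8
  -> R2 @ bar 1 tick 0 v(0, 1): F3/D4 M6 -> E3/B3 P5 similar
  -> R4 @ bar 2 tick 2 v(0, 1): F3/G4 M2 untreated
  -> R2 @ bar 6 tick 0 v(0, 1): G3/E4 M6 -> E3/B3 P5 similar
  -> R2 @ bar 9 tick 0 v(0, 1): E3/G3 m3 -> F3/F4 P8 similar
  -> R7 @ bar 9 tick 0 v(1,): G3->F4 leap 10st

(1, 0, R2, (0, 1))
(2, 2, R4, (0, 1))
(6, 0, R2, (0, 1))
(9, 0, R2, (0, 1))
(9, 0, R7, (1,))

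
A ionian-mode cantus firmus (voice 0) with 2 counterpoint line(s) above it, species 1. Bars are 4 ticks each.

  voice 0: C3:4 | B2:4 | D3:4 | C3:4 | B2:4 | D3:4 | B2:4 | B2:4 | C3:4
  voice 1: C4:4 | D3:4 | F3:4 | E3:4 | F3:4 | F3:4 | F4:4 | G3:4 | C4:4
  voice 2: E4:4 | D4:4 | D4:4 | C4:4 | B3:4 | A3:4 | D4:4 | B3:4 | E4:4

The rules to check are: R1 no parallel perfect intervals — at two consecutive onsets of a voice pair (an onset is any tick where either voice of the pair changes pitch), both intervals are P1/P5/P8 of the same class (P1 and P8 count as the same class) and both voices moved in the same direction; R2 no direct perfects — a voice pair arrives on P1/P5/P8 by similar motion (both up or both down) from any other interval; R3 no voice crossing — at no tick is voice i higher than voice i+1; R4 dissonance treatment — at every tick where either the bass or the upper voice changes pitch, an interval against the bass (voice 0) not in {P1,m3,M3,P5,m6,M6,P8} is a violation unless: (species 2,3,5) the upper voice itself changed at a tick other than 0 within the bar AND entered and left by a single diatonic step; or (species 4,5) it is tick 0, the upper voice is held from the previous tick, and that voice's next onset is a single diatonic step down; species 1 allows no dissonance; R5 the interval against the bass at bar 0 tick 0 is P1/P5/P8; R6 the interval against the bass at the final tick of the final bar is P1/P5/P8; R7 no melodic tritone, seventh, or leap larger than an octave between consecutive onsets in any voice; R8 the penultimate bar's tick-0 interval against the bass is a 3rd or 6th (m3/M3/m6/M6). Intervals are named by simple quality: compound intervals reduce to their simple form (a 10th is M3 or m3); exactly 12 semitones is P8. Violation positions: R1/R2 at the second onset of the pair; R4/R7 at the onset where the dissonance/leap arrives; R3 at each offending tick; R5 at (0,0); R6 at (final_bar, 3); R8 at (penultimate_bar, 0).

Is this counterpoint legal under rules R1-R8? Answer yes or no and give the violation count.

No (15 violations)

bar 0: v0=C3 v1=C4 v2=E4 (M3)
bar 1: v0=B2 v1=D3 v2=D4 (m3)
bar 2: v0=D3 v1=F3 v2=D4 (P8)
bar 3: v0=C3 v1=E3 v2=C4 (P8)
bar 4: v0=B2 v1=F3 v2=B3 (P8)
bar 5: v0=D3 v1=F3 v2=A3 (P5)
bar 6: v0=B2 v1=F4 v2=D4 (m3)
bar 7: v0=B2 v1=G3 v2=B3 (P8)
bar 8: v0=C3 v1=C4 v2=E4 (M3)
  R5 @ bar0.0: opens on M3
  R2 @ bar1.0: C4/E4 M3 -> D3/D4 P8 similar
  R7 @ bar1.0: C4->D3 leap 10st
  R1 @ bar3.0: D3/D4 P8 -> C3/C4 P8 similar
  R1 @ bar4.0: C3/C4 P8 -> B2/B3 P8 similar
  R4 @ bar4.0: B2/F3 TT untreated
  R3 @ bar6.0: F4 above D4
  R4 @ bar6.0: B2/F4 TT untreated
  R3 @ bar6.1: F4 above D4
  R3 @ bar6.2: F4 above D4
  R3 @ bar6.3: F4 above D4
  R7 @ bar7.0: F4->G3 leap 10st
  R8 @ bar7.0: penult P8 not 3rd/6th
  R2 @ bar8.0: B2/G3 m6 -> C3/C4 P8 similar
  R6 @ bar8.3: closes on M3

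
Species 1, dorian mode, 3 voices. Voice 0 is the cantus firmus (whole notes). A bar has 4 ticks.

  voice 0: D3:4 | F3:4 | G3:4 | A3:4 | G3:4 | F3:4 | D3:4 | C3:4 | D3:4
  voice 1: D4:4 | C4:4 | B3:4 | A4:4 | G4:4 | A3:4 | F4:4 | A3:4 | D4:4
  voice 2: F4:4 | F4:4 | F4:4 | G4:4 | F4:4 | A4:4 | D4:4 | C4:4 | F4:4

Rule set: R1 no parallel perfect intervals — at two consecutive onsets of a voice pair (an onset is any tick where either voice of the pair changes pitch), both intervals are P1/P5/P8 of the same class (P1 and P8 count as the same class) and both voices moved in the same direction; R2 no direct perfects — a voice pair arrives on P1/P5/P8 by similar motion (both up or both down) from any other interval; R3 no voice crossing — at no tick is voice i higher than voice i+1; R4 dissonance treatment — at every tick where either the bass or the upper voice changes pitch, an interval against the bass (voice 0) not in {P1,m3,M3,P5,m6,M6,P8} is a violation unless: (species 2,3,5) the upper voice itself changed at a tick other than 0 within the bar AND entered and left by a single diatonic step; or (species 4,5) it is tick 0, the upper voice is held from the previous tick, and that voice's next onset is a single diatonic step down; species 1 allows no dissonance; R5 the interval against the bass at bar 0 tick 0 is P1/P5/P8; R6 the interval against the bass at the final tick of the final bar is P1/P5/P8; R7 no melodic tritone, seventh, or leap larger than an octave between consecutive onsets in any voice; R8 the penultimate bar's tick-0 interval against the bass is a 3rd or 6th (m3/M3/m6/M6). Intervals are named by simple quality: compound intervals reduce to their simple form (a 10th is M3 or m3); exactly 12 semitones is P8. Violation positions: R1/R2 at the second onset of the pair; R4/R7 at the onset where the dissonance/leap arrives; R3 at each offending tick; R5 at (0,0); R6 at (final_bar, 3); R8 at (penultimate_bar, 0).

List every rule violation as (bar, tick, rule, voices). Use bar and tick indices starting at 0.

bar 0: v0=D3 v1=D4 v2=F4 downbeat m3
bar 1: v0=F3 v1=C4 v2=F4 downbeat P8
bar 2: v0=G3 v1=B3 v2=F4 downbeat m7
bar 3: v0=A3 v1=A4 v2=G4 downbeat m7
bar 4: v0=G3 v1=G4 v2=F4 downbeat m7
bar 5: v0=F3 v1=A3 v2=A4 downbeat M3
bar 6: v0=D3 v1=F4 v2=D4 downbeat P8
bar 7: v0=C3 v1=A3 v2=C4 downbeat P8
bar 8: v0=D3 v1=D4 v2=F4 downbeat m3
  -> R5 @ bar 0 tick 0 v(0, 2): opens on m3
  -> R4 @ bar 2 tick 0 v(0, 2): G3/F4 m7 untreated
  -> R2 @ bar 3 tick 0 v(0, 1): G3/B3 M3 -> A3/A4 P8 similar
  -> R3 @ bar 3 tick 0 v(1, 2): A4 above G4
  -> R4 @ bar 3 tick 0 v(0, 2): A3/G4 m7 untreated
  -> R7 @ bar 3 tick 0 v(1,): B3->A4 leap 10st
  -> R3 @ bar 3 tick 1 v(1, 2): A4 above G4
  -> R3 @ bar 3 tick 2 v(1, 2): A4 above G4
  -> R3 @ bar 3 tick 3 v(1, 2): A4 above G4
  -> R1 @ bar 4 tick 0 v(0, 1): A3/A4 P8 -> G3/G4 P8 similar
  -> R3 @ bar 4 tick 0 v(1, 2): G4 above F4
  -> R4 @ bar 4 tick 0 v(0, 2): G3/F4 m7 untreated
  -> R3 @ bar 4 tick 1 v(1, 2): G4 above F4
  -> R3 @ bar 4 tick 2 v(1, 2): G4 above F4
  -> R3 @ bar 4 tick 3 v(1, 2): G4 above F4
  -> R7 @ bar 5 tick 0 v(1,): G4->A3 leap 10st
  -> R2 @ bar 6 tick 0 v(0, 2): F3/A4 M3 -> D3/D4 P8 similar
  -> R3 @ bar 6 tick 0 v(1, 2): F4 above D4
  -> R3 @ bar 6 tick 1 v(1, 2): F4 above D4
  -> R3 @ bar 6 tick 2 v(1, 2): F4 above D4
  -> R3 @ bar 6 tick 3 v(1, 2): F4 above D4
  -> R1 @ bar 7 tick 0 v(0, 2): D3/D4 P8 -> C3/C4 P8 similar
  -> R8 @ bar 7 tick 0 v(0, 2): penult P8 not 3rd/6th
  -> R2 @ bar 8 tick 0 v(0, 1): C3/A3 M6 -> D3/D4 P8 similar
  -> R6 @ bar 8 tick 3 v(0, 2): closes on m3

(0, 0, R5, (0, 2))
(2, 0, R4, (0, 2))
(3, 0, R2, (0, 1))
(3, 0, R3, (1, 2))
(3, 0, R4, (0, 2))
(3, 0, R7, (1,))
(3, 1, R3, (1, 2))
(3, 2, R3, (1, 2))
(3, 3, R3, (1, 2))
(4, 0, R1, (0, 1))
(4, 0, R3, (1, 2))
(4, 0, R4, (0, 2))
(4, 1, R3, (1, 2))
(4, 2, R3, (1, 2))
(4, 3, R3, (1, 2))
(5, 0, R7, (1,))
(6, 0, R2, (0, 2))
(6, 0, R3, (1, 2))
(6, 1, R3, (1, 2))
(6, 2, R3, (1, 2))
(6, 3, R3, (1, 2))
(7, 0, R1, (0, 2))
(7, 0, R8, (0, 2))
(8, 0, R2, (0, 1))
(8, 3, R6, (0, 2))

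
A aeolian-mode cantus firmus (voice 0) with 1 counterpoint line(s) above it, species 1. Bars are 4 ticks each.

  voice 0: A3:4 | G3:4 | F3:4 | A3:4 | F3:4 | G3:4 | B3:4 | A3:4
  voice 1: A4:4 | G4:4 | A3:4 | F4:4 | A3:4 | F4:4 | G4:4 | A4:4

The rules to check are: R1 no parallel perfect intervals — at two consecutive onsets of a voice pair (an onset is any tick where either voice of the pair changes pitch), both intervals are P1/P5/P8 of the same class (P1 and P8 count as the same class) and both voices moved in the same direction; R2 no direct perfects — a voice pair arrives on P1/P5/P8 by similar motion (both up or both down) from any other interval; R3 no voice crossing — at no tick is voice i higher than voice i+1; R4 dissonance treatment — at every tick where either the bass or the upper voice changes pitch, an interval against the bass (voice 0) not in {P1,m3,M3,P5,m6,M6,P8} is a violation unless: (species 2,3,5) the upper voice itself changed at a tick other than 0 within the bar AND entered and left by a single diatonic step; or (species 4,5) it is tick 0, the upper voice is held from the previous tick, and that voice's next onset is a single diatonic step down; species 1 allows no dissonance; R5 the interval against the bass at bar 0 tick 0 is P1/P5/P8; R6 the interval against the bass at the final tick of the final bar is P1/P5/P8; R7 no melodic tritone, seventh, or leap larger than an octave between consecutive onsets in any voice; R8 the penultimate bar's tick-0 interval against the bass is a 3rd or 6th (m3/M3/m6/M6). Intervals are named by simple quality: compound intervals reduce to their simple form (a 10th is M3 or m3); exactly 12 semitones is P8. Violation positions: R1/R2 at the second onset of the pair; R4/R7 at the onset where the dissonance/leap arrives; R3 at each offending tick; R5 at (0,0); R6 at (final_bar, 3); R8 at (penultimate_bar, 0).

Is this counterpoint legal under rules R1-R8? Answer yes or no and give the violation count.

No (3 violations)

bar 0: v0=A3 v1=A4 (P8)
bar 1: v0=G3 v1=G4 (P8)
bar 2: v0=F3 v1=A3 (M3)
bar 3: v0=A3 v1=F4 (m6)
bar 4: v0=F3 v1=A3 (M3)
bar 5: v0=G3 v1=F4 (m7)
bar 6: v0=B3 v1=G4 (m6)
bar 7: v0=A3 v1=A4 (P8)
  R1 @ bar1.0: A3/A4 P8 -> G3/G4 P8 similar
  R7 @ bar2.0: G4->A3 leap 10st
  R4 @ bar5.0: G3/F4 m7 untreated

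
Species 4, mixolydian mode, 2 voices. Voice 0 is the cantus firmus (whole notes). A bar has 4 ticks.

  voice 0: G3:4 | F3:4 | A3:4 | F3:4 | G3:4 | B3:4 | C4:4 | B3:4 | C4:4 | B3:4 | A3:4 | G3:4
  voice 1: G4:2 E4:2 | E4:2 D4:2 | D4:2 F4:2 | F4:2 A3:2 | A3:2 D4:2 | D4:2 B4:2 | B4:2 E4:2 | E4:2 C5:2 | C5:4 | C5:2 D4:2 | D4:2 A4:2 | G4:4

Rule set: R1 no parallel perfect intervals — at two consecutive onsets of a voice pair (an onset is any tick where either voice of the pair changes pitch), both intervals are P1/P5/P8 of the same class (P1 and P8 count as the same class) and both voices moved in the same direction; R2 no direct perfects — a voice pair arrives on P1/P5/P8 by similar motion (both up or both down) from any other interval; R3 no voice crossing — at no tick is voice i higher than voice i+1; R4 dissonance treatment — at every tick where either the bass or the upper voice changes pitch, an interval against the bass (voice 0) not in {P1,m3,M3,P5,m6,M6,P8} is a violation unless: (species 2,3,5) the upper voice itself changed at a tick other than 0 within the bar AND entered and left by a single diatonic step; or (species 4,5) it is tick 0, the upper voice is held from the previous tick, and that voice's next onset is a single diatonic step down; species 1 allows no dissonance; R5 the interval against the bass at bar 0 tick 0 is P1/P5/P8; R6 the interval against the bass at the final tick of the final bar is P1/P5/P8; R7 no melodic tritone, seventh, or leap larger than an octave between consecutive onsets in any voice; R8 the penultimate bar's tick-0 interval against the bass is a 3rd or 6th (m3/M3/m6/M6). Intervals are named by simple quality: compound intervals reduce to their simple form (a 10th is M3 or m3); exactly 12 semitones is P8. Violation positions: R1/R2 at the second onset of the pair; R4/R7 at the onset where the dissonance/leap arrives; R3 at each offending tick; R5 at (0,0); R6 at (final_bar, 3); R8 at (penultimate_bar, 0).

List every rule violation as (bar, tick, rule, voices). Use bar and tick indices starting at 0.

bar 0: v0=G3 v1=G4 downbeat P8
bar 1: v0=F3 v1=E4 downbeat M7
bar 2: v0=A3 v1=D4 downbeat P4
bar 3: v0=F3 v1=F4 downbeat P8
bar 4: v0=G3 v1=A3 downbeat M2
bar 5: v0=B3 v1=D4 downbeat m3
bar 6: v0=C4 v1=B4 downbeat M7
bar 7: v0=B3 v1=E4 downbeat P4
bar 8: v0=C4 v1=C5 downbeat P8
bar 9: v0=B3 v1=C5 downbeat m2
bar 10: v0=A3 v1=D4 downbeat P4
bar 11: v0=G3 v1=G4 downbeat P8
  -> R4 @ bar 2 tick 0 v(0, 1): A3/D4 P4 untreated
  -> R4 @ bar 4 tick 0 v(0, 1): G3/A3 M2 untreated
  -> R4 @ bar 6 tick 0 v(0, 1): C4/B4 M7 untreated
  -> R4 @ bar 7 tick 0 v(0, 1): B3/E4 P4 untreated
  -> R4 @ bar 7 tick 2 v(0, 1): B3/C5 m2 untreated
  -> R4 @ bar 9 tick 0 v(0, 1): B3/C5 m2 untreated
  -> R7 @ bar 9 tick 2 v(1,): C5->D4 leap 10st
  -> R4 @ bar 10 tick 0 v(0, 1): A3/D4 P4 untreated
  -> R8 @ bar 10 tick 0 v(0, 1): penult P4 not 3rd/6th
  -> R1 @ bar 11 tick 0 v(0, 1): A3/A4 P8 -> G3/G4 P8 similar

(2, 0, R4, (0, 1))
(4, 0, R4, (0, 1))
(6, 0, R4, (0, 1))
(7, 0, R4, (0, 1))
(7, 2, R4, (0, 1))
(9, 0, R4, (0, 1))
(9, 2, R7, (1,))
(10, 0, R4, (0, 1))
(10, 0, R8, (0, 1))
(11, 0, R1, (0, 1))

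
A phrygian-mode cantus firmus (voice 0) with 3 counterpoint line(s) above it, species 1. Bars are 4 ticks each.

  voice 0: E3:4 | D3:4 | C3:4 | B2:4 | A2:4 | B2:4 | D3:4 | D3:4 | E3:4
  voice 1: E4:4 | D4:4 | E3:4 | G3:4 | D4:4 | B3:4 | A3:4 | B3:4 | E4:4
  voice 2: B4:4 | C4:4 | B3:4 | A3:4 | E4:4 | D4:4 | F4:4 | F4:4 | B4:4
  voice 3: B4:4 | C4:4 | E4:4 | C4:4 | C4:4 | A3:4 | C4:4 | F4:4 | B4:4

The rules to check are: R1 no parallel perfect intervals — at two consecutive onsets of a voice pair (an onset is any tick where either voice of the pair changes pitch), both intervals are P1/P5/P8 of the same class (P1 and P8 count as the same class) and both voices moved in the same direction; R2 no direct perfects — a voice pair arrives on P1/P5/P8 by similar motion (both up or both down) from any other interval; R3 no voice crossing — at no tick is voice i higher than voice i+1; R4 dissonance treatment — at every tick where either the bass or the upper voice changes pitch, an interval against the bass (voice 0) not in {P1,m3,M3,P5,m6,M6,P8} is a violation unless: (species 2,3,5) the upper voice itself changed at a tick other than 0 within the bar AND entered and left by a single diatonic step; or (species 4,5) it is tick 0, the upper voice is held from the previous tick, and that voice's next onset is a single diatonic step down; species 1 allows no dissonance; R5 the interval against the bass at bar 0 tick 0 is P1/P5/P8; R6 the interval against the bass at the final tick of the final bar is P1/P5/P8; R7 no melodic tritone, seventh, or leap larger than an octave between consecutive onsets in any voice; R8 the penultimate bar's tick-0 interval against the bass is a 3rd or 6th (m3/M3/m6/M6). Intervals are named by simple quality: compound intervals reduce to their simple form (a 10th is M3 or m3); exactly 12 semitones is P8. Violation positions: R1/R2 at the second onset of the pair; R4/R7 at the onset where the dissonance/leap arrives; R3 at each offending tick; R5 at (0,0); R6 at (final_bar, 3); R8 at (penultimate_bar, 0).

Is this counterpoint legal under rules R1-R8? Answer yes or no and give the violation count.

No (38 violations)

bar 0: v0=E3 v1=E4 v2=B4 v3=B4 (P5)
bar 1: v0=D3 v1=D4 v2=C4 v3=C4 (m7)
bar 2: v0=C3 v1=E3 v2=B3 v3=E4 (M3)
bar 3: v0=B2 v1=G3 v2=A3 v3=C4 (m2)
bar 4: v0=A2 v1=D4 v2=E4 v3=C4 (m3)
bar 5: v0=B2 v1=B3 v2=D4 v3=A3 (m7)
bar 6: v0=D3 v1=A3 v2=F4 v3=C4 (m7)
bar 7: v0=D3 v1=B3 v2=F4 v3=F4 (m3)
bar 8: v0=E3 v1=E4 v2=B4 v3=B4 (P5)
  R1 @ bar1.0: E3/E4 P8 -> D3/D4 P8 similar
  R1 @ bar1.0: B4/B4 P1 -> C4/C4 P1 similar
  R3 @ bar1.0: D4 above C4
  R4 @ bar1.0: D3/C4 m7 untreated
  R4 @ bar1.0: D3/C4 m7 untreated
  R7 @ bar1.0: B4->C4 leap 11st
  R7 @ bar1.0: B4->C4 leap 11st
  R3 @ bar1.1: D4 above C4
  R3 @ bar1.2: D4 above C4
  R3 @ bar1.3: D4 above C4
  R2 @ bar2.0: D4/C4 M2 -> E3/B3 P5 similar
  R4 @ bar2.0: C3/B3 M7 untreated
  R7 @ bar2.0: D4->E3 leap 10st
  R4 @ bar3.0: B2/A3 m7 untreated
  R4 @ bar3.0: B2/C4 m2 untreated
  R3 @ bar4.0: E4 above C4
  R4 @ bar4.0: A2/D4 P4 untreated
  R3 @ bar4.1: E4 above C4
  R3 @ bar4.2: E4 above C4
  R3 @ bar4.3: E4 above C4
  R3 @ bar5.0: D4 above A3
  R4 @ bar5.0: B2/A3 m7 untreated
  R3 @ bar5.1: D4 above A3
  R3 @ bar5.2: D4 above A3
  R3 @ bar5.3: D4 above A3
  R3 @ bar6.0: F4 above C4
  R4 @ bar6.0: D3/C4 m7 untreated
  R3 @ bar6.1: F4 above C4
  R3 @ bar6.2: F4 above C4
  R3 @ bar6.3: F4 above C4
  R1 @ bar8.0: F4/F4 P1 -> B4/B4 P1 similar
  R2 @ bar8.0: D3/B3 M6 -> E3/E4 P8 similar
  R2 @ bar8.0: D3/F4 m3 -> E3/B4 P5 similar
  R2 @ bar8.0: D3/F4 m3 -> E3/B4 P5 similar
  R2 @ bar8.0: B3/F4 TT -> E4/B4 P5 similar
  R2 @ bar8.0: B3/F4 TT -> E4/B4 P5 similar
  R7 @ bar8.0: F4->B4 leap 6st
  R7 @ bar8.0: F4->B4 leap 6st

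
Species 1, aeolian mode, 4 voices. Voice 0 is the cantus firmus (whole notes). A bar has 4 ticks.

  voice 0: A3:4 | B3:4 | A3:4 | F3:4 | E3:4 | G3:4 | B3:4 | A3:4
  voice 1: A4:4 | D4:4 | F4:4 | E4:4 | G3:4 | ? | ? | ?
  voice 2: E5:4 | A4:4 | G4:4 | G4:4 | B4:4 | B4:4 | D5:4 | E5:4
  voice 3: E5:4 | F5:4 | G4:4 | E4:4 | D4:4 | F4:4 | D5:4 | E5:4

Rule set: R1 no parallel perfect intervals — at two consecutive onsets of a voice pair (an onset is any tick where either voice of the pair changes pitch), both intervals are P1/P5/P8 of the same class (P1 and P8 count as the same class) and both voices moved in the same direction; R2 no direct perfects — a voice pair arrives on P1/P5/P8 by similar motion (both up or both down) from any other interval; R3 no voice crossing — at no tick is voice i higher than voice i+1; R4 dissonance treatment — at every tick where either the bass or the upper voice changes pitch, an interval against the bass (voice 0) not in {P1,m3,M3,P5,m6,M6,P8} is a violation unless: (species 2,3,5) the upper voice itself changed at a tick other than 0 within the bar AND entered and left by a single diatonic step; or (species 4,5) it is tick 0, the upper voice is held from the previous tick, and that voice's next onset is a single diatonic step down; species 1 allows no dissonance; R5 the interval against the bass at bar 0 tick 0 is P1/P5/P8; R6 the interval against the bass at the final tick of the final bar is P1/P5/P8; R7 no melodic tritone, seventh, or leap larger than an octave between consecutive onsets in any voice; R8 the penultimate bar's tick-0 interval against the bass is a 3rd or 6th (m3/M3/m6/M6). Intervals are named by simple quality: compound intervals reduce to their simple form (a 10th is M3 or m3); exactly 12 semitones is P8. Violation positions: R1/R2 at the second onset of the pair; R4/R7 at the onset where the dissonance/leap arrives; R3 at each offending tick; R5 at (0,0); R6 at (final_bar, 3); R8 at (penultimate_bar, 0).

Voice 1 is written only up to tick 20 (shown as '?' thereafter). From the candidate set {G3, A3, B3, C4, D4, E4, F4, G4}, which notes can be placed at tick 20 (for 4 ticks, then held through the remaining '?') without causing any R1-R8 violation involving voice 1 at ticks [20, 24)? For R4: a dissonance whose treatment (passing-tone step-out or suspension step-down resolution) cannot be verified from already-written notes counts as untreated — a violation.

{B3, E4, G3}

G3: legal
A3: violates R4
B3: legal
C4: violates R4
D4: violates R2
E4: legal
F4: violates R2,R4,R7
G4: violates R2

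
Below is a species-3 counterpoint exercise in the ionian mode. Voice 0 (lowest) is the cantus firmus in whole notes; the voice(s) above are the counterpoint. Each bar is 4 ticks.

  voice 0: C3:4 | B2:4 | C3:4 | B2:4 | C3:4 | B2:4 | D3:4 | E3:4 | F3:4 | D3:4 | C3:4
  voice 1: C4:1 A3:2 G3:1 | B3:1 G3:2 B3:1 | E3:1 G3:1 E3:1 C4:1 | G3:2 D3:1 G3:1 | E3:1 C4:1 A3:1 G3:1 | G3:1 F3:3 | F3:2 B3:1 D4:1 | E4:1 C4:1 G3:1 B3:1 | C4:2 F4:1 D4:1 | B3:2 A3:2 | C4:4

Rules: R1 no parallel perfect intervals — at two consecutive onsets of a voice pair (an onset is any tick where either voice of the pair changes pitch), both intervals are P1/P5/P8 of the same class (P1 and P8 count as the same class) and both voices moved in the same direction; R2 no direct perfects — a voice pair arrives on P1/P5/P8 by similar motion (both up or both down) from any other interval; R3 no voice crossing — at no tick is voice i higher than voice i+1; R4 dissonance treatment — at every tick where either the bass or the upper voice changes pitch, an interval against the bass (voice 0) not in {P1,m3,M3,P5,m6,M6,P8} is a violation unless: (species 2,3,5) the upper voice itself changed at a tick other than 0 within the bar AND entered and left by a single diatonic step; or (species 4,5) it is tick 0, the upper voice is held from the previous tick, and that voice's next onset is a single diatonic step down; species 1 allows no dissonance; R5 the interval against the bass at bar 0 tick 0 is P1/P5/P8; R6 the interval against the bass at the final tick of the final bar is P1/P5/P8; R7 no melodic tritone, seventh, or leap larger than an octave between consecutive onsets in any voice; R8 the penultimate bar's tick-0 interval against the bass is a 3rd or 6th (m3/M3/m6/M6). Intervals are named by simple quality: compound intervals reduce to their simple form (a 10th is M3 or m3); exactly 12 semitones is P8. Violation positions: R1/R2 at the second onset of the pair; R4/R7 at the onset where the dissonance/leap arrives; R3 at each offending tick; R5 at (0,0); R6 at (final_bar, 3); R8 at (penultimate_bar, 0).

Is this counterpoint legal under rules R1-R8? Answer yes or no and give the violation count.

No (4 violations)

bar 0: v0=C3 v1=C4 (P8)
bar 1: v0=B2 v1=B3 (P8)
bar 2: v0=C3 v1=E3 (M3)
bar 3: v0=B2 v1=G3 (m6)
bar 4: v0=C3 v1=E3 (M3)
bar 5: v0=B2 v1=G3 (m6)
bar 6: v0=D3 v1=F3 (m3)
bar 7: v0=E3 v1=E4 (P8)
bar 8: v0=F3 v1=C4 (P5)
bar 9: v0=D3 v1=B3 (M6)
bar 10: v0=C3 v1=C4 (P8)
  R4 @ bar5.1: B2/F3 TT untreated
  R7 @ bar6.2: F3->B3 leap 6st
  R1 @ bar7.0: D3/D4 P8 -> E3/E4 P8 similar
  R1 @ bar8.0: E3/B3 P5 -> F3/C4 P5 similar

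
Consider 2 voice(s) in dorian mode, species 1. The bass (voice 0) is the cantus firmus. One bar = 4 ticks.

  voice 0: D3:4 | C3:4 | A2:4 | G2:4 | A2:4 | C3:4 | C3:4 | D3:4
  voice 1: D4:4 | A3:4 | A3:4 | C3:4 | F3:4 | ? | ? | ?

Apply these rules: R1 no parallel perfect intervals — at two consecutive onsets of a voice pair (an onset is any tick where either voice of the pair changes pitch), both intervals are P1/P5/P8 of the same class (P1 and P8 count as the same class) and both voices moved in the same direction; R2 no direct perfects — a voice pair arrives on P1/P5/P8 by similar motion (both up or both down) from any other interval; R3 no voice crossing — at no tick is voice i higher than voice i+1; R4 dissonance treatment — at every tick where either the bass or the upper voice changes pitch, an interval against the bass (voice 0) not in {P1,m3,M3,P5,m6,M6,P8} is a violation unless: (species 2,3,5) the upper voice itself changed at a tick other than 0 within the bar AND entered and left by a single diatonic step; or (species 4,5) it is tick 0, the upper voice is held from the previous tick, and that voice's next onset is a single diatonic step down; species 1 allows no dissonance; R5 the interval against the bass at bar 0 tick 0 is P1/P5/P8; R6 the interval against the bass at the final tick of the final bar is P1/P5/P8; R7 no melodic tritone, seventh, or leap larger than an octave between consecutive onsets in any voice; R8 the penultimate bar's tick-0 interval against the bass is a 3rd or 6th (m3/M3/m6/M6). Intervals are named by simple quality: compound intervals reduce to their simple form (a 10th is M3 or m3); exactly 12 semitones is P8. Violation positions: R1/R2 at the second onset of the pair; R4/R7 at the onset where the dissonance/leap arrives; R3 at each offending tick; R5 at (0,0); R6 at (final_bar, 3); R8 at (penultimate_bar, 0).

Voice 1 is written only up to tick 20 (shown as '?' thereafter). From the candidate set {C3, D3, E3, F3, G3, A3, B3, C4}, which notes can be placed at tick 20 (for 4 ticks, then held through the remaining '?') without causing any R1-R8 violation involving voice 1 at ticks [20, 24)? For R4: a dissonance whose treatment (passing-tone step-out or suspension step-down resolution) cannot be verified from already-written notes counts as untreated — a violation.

C3: legal
D3: violates R4
E3: legal
F3: violates R4
G3: violates R2
A3: legal
B3: violates R4,R7
C4: violates R2

{A3, C3, E3}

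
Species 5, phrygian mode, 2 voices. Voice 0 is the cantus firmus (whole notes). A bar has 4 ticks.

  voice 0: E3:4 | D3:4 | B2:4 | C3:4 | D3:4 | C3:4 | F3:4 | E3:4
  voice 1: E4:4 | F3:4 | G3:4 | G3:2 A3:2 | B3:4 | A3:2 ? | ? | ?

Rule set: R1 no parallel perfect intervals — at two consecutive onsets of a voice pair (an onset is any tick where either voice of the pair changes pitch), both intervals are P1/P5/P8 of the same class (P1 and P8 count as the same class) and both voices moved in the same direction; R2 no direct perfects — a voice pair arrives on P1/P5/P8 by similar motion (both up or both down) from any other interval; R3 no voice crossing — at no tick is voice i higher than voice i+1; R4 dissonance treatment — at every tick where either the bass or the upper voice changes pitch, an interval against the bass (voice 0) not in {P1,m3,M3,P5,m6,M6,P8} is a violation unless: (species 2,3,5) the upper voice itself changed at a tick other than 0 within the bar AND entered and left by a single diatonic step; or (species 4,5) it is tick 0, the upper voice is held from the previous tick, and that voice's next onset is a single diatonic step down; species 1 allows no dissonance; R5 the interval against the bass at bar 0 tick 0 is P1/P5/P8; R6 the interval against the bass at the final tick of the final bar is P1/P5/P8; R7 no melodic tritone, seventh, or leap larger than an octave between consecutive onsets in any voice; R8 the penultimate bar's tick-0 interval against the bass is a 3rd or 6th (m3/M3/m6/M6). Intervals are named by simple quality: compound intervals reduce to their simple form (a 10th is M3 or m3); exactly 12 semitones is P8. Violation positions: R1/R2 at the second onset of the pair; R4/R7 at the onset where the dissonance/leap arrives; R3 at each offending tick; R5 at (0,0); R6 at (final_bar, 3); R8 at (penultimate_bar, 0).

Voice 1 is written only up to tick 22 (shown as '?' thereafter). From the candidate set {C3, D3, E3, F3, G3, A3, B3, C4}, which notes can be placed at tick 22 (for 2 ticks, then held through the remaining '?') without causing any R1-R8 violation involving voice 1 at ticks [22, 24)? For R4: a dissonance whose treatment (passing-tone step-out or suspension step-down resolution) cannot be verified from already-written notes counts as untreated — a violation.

C3: legal
D3: violates R4
E3: legal
F3: violates R4
G3: legal
A3: legal
B3: violates R4
C4: legal

{A3, C3, C4, E3, G3}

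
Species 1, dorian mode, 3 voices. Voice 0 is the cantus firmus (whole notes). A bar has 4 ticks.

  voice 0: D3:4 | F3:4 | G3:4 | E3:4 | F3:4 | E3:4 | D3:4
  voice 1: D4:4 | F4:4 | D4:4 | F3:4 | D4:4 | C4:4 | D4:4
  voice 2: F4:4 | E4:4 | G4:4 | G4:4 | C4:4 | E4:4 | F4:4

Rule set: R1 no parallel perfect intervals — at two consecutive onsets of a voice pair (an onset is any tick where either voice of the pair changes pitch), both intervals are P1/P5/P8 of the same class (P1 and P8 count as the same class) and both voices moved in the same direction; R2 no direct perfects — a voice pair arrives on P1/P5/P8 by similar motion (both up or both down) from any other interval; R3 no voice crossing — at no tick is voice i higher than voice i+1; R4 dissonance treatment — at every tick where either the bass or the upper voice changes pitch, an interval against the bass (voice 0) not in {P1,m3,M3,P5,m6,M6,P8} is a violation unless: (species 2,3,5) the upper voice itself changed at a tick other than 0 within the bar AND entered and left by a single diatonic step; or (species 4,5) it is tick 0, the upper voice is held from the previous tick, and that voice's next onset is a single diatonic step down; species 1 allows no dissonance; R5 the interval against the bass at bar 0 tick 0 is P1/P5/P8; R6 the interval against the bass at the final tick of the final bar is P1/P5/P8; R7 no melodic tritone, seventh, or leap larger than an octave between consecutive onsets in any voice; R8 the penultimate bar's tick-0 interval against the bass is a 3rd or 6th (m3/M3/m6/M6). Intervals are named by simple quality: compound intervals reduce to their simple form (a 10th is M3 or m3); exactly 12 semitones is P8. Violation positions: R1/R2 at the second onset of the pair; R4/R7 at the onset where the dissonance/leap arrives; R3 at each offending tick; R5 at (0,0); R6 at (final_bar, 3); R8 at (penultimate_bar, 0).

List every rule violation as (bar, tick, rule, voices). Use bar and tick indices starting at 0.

(0, 0, R5, (0, 2))
(1, 0, R1, (0, 1))
(1, 0, R3, (1, 2))
(1, 0, R4, (0, 2))
(1, 1, R3, (1, 2))
(1, 2, R3, (1, 2))
(1, 3, R3, (1, 2))
(2, 0, R2, (0, 2))
(3, 0, R4, (0, 1))
(4, 0, R3, (1, 2))
(4, 1, R3, (1, 2))
(4, 2, R3, (1, 2))
(4, 3, R3, (1, 2))
(5, 0, R8, (0, 2))
(6, 3, R6, (0, 2))

bar 0: v0=D3 v1=D4 v2=F4 downbeat m3
bar 1: v0=F3 v1=F4 v2=E4 downbeat M7
bar 2: v0=G3 v1=D4 v2=G4 downbeat P8
bar 3: v0=E3 v1=F3 v2=G4 downbeat m3
bar 4: v0=F3 v1=D4 v2=C4 downbeat P5
bar 5: v0=E3 v1=C4 v2=E4 downbeat P8
bar 6: v0=D3 v1=D4 v2=F4 downbeat m3
  -> R5 @ bar 0 tick 0 v(0, 2): opens on m3
  -> R1 @ bar 1 tick 0 v(0, 1): D3/D4 P8 -> F3/F4 P8 similar
  -> R3 @ bar 1 tick 0 v(1, 2): F4 above E4
  -> R4 @ bar 1 tick 0 v(0, 2): F3/E4 M7 untreated
  -> R3 @ bar 1 tick 1 v(1, 2): F4 above E4
  -> R3 @ bar 1 tick 2 v(1, 2): F4 above E4
  -> R3 @ bar 1 tick 3 v(1, 2): F4 above E4
  -> R2 @ bar 2 tick 0 v(0, 2): F3/E4 M7 -> G3/G4 P8 similar
  -> R4 @ bar 3 tick 0 v(0, 1): E3/F3 m2 untreated
  -> R3 @ bar 4 tick 0 v(1, 2): D4 above C4
  -> R3 @ bar 4 tick 1 v(1, 2): D4 above C4
  -> R3 @ bar 4 tick 2 v(1, 2): D4 above C4
  -> R3 @ bar 4 tick 3 v(1, 2): D4 above C4
  -> R8 @ bar 5 tick 0 v(0, 2): penult P8 not 3rd/6th
  -> R6 @ bar 6 tick 3 v(0, 2): closes on m3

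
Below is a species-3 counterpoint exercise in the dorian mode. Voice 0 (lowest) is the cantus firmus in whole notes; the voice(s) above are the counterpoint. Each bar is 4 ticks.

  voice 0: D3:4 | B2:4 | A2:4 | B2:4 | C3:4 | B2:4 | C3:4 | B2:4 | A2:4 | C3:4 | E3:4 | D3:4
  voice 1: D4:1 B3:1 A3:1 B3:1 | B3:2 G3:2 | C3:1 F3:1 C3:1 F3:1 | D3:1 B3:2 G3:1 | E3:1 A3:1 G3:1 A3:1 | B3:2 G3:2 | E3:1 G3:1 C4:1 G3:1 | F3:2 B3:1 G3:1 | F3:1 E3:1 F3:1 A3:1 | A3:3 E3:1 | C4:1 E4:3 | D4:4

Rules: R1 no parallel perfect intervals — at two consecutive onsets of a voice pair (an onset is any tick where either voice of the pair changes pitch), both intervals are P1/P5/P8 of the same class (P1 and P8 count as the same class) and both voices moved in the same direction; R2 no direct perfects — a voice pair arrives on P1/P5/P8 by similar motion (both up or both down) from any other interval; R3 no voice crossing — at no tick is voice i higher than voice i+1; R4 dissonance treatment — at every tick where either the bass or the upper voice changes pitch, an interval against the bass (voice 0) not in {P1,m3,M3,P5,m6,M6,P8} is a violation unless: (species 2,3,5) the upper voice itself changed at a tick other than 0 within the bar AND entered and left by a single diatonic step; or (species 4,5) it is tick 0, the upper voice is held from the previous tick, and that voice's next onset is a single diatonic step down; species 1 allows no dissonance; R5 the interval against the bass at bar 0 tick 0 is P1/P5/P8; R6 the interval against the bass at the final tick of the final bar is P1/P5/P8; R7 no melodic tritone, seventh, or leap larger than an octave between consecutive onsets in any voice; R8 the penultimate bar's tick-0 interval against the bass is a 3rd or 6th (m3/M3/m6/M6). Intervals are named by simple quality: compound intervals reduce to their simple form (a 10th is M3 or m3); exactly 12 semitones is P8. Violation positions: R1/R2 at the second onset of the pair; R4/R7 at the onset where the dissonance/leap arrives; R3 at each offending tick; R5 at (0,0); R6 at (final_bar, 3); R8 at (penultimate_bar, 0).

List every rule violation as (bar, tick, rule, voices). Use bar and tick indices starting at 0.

bar 0: v0=D3 v1=D4 downbeat P8
bar 1: v0=B2 v1=B3 downbeat P8
bar 2: v0=A2 v1=C3 downbeat m3
bar 3: v0=B2 v1=D3 downbeat m3
bar 4: v0=C3 v1=E3 downbeat M3
bar 5: v0=B2 v1=B3 downbeat P8
bar 6: v0=C3 v1=E3 downbeat M3
bar 7: v0=B2 v1=F3 downbeat TT
bar 8: v0=A2 v1=F3 downbeat m6
bar 9: v0=C3 v1=A3 downbeat M6
bar 10: v0=E3 v1=C4 downbeat m6
bar 11: v0=D3 v1=D4 downbeat P8
  -> R4 @ bar 7 tick 0 v(0, 1): B2/F3 TT untreated
  -> R7 @ bar 7 tick 2 v(1,): F3->B3 leap 6st
  -> R1 @ bar 11 tick 0 v(0, 1): E3/E4 P8 -> D3/D4 P8 similar

(7, 0, R4, (0, 1))
(7, 2, R7, (1,))
(11, 0, R1, (0, 1))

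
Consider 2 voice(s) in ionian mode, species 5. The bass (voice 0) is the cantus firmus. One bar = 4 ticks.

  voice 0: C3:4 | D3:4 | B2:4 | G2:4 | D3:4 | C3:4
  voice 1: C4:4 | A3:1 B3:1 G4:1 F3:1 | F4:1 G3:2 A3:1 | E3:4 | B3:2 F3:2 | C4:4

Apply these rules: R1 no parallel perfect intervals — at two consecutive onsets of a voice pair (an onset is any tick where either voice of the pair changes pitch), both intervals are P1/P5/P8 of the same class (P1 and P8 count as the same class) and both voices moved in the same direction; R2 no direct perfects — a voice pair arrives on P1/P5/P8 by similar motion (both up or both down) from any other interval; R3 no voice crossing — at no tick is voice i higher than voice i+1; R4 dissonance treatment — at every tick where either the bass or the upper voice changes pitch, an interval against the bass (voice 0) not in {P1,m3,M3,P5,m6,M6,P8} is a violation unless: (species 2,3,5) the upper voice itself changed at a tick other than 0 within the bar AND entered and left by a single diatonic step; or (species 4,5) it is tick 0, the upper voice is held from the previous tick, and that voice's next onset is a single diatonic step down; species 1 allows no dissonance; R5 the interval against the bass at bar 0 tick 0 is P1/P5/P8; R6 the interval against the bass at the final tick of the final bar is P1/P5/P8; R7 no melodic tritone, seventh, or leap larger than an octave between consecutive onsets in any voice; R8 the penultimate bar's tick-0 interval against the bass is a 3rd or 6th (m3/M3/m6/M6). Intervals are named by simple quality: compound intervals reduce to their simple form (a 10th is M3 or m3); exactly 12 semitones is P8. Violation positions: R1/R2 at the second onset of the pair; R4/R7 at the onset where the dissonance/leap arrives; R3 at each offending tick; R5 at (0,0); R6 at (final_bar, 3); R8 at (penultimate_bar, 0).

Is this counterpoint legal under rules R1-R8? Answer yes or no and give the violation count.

No (6 violations)

bar 0: v0=C3 v1=C4 (P8)
bar 1: v0=D3 v1=A3 (P5)
bar 2: v0=B2 v1=F4 (TT)
bar 3: v0=G2 v1=E3 (M6)
bar 4: v0=D3 v1=B3 (M6)
bar 5: v0=C3 v1=C4 (P8)
  R4 @ bar1.2: D3/G4 P4 untreated
  R7 @ bar1.3: G4->F3 leap 14st
  R4 @ bar2.0: B2/F4 TT untreated
  R7 @ bar2.1: F4->G3 leap 10st
  R4 @ bar2.3: B2/A3 m7 untreated
  R7 @ bar4.2: B3->F3 leap 6st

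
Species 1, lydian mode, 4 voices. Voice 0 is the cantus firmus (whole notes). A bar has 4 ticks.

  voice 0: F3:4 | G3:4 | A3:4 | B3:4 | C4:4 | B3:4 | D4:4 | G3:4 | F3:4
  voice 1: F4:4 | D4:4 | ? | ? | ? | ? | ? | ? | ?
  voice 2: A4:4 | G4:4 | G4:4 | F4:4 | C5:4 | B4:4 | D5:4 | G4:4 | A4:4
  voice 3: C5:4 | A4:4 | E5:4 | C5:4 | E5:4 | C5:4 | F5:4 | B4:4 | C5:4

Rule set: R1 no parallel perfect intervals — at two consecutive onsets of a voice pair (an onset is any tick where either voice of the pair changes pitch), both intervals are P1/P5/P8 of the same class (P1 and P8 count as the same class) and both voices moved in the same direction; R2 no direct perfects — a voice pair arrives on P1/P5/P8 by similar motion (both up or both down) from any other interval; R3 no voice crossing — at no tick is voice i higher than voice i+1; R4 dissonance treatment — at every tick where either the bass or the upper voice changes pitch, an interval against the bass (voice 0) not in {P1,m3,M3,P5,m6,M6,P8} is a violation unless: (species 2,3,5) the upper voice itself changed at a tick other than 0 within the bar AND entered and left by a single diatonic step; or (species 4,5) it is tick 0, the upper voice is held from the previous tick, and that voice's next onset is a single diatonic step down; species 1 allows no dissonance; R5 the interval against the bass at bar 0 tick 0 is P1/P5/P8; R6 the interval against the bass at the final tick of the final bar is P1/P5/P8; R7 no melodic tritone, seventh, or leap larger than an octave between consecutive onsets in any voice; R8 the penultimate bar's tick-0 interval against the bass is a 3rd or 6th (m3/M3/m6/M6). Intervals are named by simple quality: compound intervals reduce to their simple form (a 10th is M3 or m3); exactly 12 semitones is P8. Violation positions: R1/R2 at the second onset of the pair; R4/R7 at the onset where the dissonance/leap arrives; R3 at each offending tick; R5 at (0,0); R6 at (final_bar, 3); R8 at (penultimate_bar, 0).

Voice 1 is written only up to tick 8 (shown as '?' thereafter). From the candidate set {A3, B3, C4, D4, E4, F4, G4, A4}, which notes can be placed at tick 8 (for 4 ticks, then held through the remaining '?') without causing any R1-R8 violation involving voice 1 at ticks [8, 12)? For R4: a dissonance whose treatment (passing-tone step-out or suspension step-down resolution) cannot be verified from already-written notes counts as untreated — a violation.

{A3, C4, F4}

A3: legal
B3: violates R4
C4: legal
D4: violates R4
E4: violates R1,R2
F4: legal
G4: violates R4
A4: violates R1,R2,R3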